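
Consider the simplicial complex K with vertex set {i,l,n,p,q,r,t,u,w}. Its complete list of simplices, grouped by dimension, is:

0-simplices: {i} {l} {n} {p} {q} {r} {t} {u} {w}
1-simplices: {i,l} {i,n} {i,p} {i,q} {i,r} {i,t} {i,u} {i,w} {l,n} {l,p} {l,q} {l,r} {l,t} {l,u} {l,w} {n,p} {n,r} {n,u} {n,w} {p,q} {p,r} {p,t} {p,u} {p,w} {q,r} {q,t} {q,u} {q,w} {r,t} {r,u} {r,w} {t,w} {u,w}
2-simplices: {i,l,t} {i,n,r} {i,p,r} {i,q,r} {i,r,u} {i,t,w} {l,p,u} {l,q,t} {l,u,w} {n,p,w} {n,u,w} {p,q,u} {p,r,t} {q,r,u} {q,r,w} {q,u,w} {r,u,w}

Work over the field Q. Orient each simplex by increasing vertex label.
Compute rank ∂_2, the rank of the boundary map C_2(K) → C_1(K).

rank∂_2=16

n_0=9 n_1=33 n_2=17  [Q]
∂1: piv[il,in,ip,iq,ir,it,iu,iw] rk=8  ker:ln,lp,lq,lr,lt,lu,lw,np,nr,nu,nw,pq,pr,pt,pu,pw,qr,qt,qu,qw,rt,ru,rw,tw,uw
∂2: piv[ilt,inr,ipr,iqr,iru,itw,lpu,lqt,luw,npw,nuw,pqu,prt,qru,qrw,quw] rk=16  ker:ruw
rk∂_2=16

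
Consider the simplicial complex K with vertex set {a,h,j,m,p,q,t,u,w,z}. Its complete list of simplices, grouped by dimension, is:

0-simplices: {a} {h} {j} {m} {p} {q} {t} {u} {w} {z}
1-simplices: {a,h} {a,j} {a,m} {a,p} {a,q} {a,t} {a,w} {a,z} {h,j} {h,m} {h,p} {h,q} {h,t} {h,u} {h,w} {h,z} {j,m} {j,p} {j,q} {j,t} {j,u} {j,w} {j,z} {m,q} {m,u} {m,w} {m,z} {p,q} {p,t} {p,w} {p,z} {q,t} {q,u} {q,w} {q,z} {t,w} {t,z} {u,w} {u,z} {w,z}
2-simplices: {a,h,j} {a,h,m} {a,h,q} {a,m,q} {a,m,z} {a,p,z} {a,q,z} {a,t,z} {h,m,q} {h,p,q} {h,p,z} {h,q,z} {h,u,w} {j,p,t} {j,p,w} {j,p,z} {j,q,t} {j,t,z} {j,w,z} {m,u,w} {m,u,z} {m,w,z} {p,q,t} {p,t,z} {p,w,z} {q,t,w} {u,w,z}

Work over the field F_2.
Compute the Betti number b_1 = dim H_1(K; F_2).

b_1=8

n_0=10 n_1=40 n_2=27  [Z2]
∂1: piv[ah,aj,am,ap,aq,at,aw,az,hu] rk=9  ker:hj,hm,hp,hq,ht,hw,hz,jm,jp,jq,jt,ju,jw,jz,mq,mu,mw,mz,pq,pt,pw,pz,qt,qu,qw,qz,tw,tz,uw,uz,wz
∂2: piv[ahj,ahm,ahq,amq,amz,apz,aqz,atz,hpq,hpz,hqz,huw,jpt,jpw,jpz,jqt,jtz,jwz,muw,muz,mwz,pqt,qtw] rk=23  ker:hmq,ptz,pwz,uwz
b_1=(40−9)−23=8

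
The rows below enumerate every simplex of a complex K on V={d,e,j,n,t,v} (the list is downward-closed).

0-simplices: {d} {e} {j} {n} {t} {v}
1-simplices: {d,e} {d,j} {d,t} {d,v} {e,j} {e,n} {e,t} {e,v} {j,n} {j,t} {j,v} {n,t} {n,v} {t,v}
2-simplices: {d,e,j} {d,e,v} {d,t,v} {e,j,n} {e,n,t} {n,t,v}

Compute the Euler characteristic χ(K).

n_0=6 n_1=14 n_2=6
χ=+6−14+6=-2

χ(K)=-2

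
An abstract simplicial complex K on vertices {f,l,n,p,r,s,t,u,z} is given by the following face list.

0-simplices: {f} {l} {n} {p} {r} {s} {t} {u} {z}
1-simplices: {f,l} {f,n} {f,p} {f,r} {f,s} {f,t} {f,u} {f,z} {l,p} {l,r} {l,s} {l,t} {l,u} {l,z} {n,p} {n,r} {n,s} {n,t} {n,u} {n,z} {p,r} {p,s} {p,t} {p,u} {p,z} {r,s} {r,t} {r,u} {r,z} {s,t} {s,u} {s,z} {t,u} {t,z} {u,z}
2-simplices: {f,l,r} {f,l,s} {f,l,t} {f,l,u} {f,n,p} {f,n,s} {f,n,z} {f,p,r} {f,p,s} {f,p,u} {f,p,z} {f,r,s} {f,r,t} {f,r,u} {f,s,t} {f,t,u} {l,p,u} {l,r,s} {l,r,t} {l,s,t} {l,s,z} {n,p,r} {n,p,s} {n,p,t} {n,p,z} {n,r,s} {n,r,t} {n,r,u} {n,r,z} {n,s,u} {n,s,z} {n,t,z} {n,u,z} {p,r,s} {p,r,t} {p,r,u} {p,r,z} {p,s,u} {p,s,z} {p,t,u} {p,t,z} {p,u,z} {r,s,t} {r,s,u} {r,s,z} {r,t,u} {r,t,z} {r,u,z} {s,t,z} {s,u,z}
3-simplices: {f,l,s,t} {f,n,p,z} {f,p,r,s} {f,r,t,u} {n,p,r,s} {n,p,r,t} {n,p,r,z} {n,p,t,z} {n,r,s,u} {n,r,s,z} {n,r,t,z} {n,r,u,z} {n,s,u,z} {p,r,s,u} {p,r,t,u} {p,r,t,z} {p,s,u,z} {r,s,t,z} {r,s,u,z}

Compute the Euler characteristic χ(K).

χ(K)=5

n_0=9 n_1=35 n_2=50 n_3=19
χ=+9−35+50−19=5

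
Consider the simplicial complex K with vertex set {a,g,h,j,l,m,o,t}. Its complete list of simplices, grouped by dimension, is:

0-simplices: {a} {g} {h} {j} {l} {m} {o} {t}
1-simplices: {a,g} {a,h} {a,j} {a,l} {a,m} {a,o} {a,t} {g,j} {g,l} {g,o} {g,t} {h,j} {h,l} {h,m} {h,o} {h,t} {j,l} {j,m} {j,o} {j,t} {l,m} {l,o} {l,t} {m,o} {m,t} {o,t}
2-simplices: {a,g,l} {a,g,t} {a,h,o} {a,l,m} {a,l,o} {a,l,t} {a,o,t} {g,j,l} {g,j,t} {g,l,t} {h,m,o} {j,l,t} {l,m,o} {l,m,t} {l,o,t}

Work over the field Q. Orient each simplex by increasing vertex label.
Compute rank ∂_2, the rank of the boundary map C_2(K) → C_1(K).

rank∂_2=12

n_0=8 n_1=26 n_2=15  [Q]
∂1: piv[ag,ah,aj,al,am,ao,at] rk=7  ker:gj,gl,go,gt,hj,hl,hm,ho,ht,jl,jm,jo,jt,lm,lo,lt,mo,mt,ot
∂2: piv[agl,agt,aho,alm,alo,alt,aot,gjl,gjt,hmo,lmo,lmt] rk=12  ker:glt,jlt,lot
rk∂_2=12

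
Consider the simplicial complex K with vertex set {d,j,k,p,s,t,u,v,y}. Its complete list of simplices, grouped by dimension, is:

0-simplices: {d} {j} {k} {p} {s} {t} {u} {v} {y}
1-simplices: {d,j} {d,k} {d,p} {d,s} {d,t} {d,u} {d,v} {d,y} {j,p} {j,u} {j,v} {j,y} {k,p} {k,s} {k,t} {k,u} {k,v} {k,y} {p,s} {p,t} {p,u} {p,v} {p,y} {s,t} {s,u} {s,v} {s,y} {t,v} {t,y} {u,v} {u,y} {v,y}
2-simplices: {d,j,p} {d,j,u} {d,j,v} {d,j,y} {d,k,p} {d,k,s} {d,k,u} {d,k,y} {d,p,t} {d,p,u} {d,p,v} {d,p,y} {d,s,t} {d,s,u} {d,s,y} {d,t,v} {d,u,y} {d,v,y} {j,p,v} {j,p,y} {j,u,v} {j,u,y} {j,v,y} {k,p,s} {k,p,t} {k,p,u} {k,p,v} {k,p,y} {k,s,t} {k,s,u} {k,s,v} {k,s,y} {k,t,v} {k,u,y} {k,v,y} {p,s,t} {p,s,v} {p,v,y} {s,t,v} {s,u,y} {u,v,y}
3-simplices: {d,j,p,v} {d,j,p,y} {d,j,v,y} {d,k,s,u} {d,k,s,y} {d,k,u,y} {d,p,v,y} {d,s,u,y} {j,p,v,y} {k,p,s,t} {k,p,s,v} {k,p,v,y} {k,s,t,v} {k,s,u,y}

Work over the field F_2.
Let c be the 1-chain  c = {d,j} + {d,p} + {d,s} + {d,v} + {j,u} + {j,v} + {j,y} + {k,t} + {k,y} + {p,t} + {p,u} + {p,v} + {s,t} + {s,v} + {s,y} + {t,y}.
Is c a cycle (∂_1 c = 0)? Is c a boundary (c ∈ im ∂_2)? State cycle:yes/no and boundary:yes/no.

cycle:yes boundary:no

n_0=9 n_1=32 n_2=41 n_3=14  [Z2]
∂1: piv[dj,dk,dp,ds,dt,du,dv,dy] rk=8  ker:jp,ju,jv,jy,kp,ks,kt,ku,kv,ky,ps,pt,pu,pv,py,st,su,sv,sy,tv,ty,uv,uy,vy
∂2: piv[djp,dju,djv,djy,dkp,dks,dku,dky,dpt,dpu,dpv,dpy,dst,dsu,dsy,dtv,duy,dvy,juv,kps,kpt,kpv,ksv] rk=23  ker:jpv,jpy,juy,jvy,kpu,kpy,kst,ksu,ksy,ktv,kuy,kvy,pst,psv,pvy,stv,suy,uvy
∂3: piv[djpv,djpy,djvy,dksu,dksy,dkuy,dpvy,dsuy,kpst,kpsv,kpvy,kstv] rk=12  ker:jpvy,ksuy
∂1c = 0
c vs im∂2: residual ≠ 0 ⇒ not boundary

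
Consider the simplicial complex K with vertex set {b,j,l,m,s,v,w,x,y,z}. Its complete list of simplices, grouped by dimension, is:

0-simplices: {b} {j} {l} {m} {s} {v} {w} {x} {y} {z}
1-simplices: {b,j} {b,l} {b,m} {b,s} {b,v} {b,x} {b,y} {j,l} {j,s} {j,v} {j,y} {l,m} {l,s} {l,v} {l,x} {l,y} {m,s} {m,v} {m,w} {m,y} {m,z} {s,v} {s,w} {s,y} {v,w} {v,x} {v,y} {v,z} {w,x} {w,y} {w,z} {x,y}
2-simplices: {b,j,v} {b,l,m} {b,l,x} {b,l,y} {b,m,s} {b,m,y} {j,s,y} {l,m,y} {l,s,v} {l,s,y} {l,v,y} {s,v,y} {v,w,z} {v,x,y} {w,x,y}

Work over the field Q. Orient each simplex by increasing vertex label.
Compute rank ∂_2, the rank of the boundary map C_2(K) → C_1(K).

n_0=10 n_1=32 n_2=15  [Q]
∂1: piv[bj,bl,bm,bs,bv,bx,by,mw,mz] rk=9  ker:jl,js,jv,jy,lm,ls,lv,lx,ly,ms,mv,my,sv,sw,sy,vw,vx,vy,vz,wx,wy,wz,xy
∂2: piv[bjv,blm,blx,bly,bms,bmy,jsy,lsv,lsy,lvy,vwz,vxy,wxy] rk=13  ker:lmy,svy
rk∂_2=13

rank∂_2=13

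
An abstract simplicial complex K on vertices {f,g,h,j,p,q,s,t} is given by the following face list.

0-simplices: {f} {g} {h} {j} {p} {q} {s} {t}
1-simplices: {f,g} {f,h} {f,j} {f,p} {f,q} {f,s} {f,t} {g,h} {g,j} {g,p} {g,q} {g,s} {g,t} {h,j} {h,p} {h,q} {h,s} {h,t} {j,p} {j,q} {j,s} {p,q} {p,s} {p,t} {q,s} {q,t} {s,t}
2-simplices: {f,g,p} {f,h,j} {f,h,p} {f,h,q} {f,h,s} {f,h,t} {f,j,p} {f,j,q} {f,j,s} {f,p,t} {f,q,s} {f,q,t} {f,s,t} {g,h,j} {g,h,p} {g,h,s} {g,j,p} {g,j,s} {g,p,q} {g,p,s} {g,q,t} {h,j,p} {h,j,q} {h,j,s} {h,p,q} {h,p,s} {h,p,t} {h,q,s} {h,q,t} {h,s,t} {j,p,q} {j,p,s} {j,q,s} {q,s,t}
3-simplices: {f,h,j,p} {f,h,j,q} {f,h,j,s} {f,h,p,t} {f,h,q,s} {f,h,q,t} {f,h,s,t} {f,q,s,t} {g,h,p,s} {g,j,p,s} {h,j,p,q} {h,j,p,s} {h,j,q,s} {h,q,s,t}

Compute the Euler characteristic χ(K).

n_0=8 n_1=27 n_2=34 n_3=14
χ=+8−27+34−14=1

χ(K)=1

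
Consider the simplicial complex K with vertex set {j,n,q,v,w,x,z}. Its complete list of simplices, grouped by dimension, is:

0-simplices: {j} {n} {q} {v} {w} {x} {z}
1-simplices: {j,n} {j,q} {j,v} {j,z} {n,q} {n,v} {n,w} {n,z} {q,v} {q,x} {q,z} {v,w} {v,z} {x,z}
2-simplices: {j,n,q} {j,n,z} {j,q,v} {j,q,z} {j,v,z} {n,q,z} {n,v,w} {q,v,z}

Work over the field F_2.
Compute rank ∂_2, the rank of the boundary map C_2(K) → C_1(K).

n_0=7 n_1=14 n_2=8  [Z2]
∂1: piv[jn,jq,jv,jz,nw,qx] rk=6  ker:nq,nv,nz,qv,qz,vw,vz,xz
∂2: piv[jnq,jnz,jqv,jqz,jvz,nvw] rk=6  ker:nqz,qvz
rk∂_2=6

rank∂_2=6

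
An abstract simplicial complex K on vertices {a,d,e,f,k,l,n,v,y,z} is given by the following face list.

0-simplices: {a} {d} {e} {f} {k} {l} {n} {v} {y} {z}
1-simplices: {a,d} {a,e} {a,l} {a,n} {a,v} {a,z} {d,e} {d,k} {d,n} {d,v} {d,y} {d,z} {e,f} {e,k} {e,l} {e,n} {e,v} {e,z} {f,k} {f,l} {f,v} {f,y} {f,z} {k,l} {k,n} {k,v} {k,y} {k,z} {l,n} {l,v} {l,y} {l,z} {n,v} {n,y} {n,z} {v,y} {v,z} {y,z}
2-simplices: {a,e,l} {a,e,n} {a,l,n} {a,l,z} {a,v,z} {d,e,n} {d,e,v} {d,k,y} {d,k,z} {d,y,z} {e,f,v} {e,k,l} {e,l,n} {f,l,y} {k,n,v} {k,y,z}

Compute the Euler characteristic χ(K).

χ(K)=-12

n_0=10 n_1=38 n_2=16
χ=+10−38+16=-12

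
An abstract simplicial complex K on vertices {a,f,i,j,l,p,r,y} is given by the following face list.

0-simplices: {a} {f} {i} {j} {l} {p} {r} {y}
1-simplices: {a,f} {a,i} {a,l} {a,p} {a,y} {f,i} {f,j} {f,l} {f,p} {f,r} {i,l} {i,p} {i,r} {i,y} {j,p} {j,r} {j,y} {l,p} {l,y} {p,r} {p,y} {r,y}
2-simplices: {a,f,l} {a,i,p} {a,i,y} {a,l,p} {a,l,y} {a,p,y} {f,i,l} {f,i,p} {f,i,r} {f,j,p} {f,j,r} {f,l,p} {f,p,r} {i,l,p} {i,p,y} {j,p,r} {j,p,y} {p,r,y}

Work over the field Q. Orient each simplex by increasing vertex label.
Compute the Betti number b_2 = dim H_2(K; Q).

b_2=3

n_0=8 n_1=22 n_2=18  [Q]
∂1: piv[af,ai,al,ap,ay,fj,fr] rk=7  ker:fi,fl,fp,il,ip,ir,iy,jp,jr,jy,lp,ly,pr,py,ry
∂2: piv[afl,aip,aiy,alp,aly,apy,fil,fip,fir,fjp,fjr,flp,fpr,jpy,pry] rk=15  ker:ilp,ipy,jpr
b_2=(18−15)−0=3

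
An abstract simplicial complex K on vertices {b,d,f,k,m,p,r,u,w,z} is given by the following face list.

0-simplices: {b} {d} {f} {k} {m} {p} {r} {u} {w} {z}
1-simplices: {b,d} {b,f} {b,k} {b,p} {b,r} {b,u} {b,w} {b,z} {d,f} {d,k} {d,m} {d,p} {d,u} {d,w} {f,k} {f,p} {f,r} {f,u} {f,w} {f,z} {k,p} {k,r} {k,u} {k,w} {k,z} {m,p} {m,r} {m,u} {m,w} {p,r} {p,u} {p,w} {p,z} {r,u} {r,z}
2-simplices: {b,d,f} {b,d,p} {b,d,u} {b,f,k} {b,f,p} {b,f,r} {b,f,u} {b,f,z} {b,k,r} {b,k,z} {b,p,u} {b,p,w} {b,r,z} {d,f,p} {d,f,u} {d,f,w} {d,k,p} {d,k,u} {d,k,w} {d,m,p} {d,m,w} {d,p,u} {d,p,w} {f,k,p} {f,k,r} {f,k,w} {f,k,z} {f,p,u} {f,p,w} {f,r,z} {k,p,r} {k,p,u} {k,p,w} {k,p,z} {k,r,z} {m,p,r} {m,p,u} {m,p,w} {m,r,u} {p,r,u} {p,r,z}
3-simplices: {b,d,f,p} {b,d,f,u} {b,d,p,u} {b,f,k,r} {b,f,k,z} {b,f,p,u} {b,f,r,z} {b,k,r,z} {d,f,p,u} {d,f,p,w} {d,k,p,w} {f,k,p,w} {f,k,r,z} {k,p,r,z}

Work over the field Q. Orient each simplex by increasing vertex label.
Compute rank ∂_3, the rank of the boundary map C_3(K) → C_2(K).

n_0=10 n_1=35 n_2=41 n_3=14  [Q]
∂1: piv[bd,bf,bk,bp,br,bu,bw,bz,dm] rk=9  ker:df,dk,dp,du,dw,fk,fp,fr,fu,fw,fz,kp,kr,ku,kw,kz,mp,mr,mu,mw,pr,pu,pw,pz,ru,rz
∂2: piv[bdf,bdp,bdu,bfk,bfp,bfr,bfu,bfz,bkr,bkz,bpu,bpw,brz,dfw,dkp,dku,dkw,dmp,dmw,dpw,fkp,kpr,kpz,mpr,mpu,mru] rk=26  ker:dfp,dfu,dpu,fkr,fkw,fkz,fpu,fpw,frz,kpu,kpw,krz,mpw,pru,prz
∂3: piv[bdfp,bdfu,bdpu,bfkr,bfkz,bfpu,bfrz,bkrz,dfpw,dkpw,fkpw,kprz] rk=12  ker:dfpu,fkrz
rk∂_3=12

rank∂_3=12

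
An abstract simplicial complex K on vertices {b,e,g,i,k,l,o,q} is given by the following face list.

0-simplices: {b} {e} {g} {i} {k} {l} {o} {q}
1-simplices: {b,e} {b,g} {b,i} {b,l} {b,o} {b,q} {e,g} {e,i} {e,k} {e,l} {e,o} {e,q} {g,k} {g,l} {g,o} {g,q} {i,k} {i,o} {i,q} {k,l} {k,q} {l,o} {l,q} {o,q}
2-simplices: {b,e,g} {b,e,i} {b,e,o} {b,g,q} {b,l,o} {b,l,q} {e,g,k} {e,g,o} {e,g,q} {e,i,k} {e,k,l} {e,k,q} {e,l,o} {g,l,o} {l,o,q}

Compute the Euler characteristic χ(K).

n_0=8 n_1=24 n_2=15
χ=+8−24+15=-1

χ(K)=-1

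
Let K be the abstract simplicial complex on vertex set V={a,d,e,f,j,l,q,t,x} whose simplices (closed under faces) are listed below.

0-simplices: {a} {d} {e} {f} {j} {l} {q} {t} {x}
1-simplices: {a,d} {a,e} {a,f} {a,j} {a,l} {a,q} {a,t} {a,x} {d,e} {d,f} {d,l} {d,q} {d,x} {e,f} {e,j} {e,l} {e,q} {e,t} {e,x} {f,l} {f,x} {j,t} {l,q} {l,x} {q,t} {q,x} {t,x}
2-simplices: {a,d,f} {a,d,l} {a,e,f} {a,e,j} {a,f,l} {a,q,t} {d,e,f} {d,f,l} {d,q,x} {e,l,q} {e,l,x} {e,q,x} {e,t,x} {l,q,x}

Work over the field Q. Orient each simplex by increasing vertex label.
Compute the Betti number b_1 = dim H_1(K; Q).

b_1=7

n_0=9 n_1=27 n_2=14  [Q]
∂1: piv[ad,ae,af,aj,al,aq,at,ax] rk=8  ker:de,df,dl,dq,dx,ef,ej,el,eq,et,ex,fl,fx,jt,lq,lx,qt,qx,tx
∂2: piv[adf,adl,aef,aej,afl,aqt,def,dqx,elq,elx,eqx,etx] rk=12  ker:dfl,lqx
b_1=(27−8)−12=7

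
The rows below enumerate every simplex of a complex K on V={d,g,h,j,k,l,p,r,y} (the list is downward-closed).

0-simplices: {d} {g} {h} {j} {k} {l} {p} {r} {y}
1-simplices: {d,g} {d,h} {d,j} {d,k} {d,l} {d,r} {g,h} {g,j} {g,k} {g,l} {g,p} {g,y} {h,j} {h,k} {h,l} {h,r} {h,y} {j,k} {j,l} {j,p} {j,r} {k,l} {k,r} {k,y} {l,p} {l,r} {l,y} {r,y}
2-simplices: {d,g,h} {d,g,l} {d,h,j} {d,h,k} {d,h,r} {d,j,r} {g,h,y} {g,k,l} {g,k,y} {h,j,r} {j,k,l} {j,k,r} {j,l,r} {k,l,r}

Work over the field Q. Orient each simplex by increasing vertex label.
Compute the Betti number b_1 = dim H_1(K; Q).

n_0=9 n_1=28 n_2=14  [Q]
∂1: piv[dg,dh,dj,dk,dl,dr,gp,gy] rk=8  ker:gh,gj,gk,gl,hj,hk,hl,hr,hy,jk,jl,jp,jr,kl,kr,ky,lp,lr,ly,ry
∂2: piv[dgh,dgl,dhj,dhk,dhr,djr,ghy,gkl,gky,jkl,jkr,jlr] rk=12  ker:hjr,klr
b_1=(28−8)−12=8

b_1=8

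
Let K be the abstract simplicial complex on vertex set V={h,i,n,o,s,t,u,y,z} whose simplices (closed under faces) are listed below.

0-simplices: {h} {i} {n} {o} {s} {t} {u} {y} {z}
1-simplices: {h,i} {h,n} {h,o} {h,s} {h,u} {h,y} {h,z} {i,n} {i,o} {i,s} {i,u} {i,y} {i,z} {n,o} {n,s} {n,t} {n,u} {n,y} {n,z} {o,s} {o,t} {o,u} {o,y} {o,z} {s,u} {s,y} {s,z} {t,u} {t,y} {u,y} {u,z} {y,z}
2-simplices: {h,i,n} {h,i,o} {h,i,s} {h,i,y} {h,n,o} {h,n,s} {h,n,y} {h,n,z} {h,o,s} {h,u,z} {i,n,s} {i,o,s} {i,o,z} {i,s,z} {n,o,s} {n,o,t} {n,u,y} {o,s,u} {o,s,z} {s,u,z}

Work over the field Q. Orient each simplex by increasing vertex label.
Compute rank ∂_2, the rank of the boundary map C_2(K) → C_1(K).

n_0=9 n_1=32 n_2=20  [Q]
∂1: piv[hi,hn,ho,hs,hu,hy,hz,nt] rk=8  ker:in,io,is,iu,iy,iz,no,ns,nu,ny,nz,os,ot,ou,oy,oz,su,sy,sz,tu,ty,uy,uz,yz
∂2: piv[hin,hio,his,hiy,hno,hns,hny,hnz,hos,huz,ioz,isz,not,nuy,osu,suz] rk=16  ker:ins,ios,nos,osz
rk∂_2=16

rank∂_2=16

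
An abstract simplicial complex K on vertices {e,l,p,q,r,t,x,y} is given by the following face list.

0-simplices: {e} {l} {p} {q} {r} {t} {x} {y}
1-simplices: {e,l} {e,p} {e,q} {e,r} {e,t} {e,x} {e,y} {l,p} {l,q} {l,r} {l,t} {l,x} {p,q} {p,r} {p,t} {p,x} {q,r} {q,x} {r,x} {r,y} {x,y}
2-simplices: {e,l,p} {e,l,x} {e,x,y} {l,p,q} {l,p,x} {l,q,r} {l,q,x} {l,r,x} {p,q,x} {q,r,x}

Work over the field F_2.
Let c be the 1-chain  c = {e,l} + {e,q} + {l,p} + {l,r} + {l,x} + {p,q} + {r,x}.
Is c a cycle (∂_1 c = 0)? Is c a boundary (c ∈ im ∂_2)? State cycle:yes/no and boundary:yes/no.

n_0=8 n_1=21 n_2=10  [Z2]
∂1: piv[el,ep,eq,er,et,ex,ey] rk=7  ker:lp,lq,lr,lt,lx,pq,pr,pt,px,qr,qx,rx,ry,xy
∂2: piv[elp,elx,exy,lpq,lpx,lqr,lqx,lrx] rk=8  ker:pqx,qrx
∂1c = 0
c vs im∂2: residual ≠ 0 ⇒ not boundary

cycle:yes boundary:no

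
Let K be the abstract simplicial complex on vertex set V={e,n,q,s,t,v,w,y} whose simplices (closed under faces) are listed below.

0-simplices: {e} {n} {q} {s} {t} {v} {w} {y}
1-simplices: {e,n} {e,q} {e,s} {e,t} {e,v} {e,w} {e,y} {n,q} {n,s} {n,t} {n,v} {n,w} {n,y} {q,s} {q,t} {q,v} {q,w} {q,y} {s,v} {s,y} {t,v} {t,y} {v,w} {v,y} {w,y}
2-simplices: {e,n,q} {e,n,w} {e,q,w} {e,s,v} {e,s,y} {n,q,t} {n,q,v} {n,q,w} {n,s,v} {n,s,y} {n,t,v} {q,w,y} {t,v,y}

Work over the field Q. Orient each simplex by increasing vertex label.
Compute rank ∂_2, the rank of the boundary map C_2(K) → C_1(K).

n_0=8 n_1=25 n_2=13  [Q]
∂1: piv[en,eq,es,et,ev,ew,ey] rk=7  ker:nq,ns,nt,nv,nw,ny,qs,qt,qv,qw,qy,sv,sy,tv,ty,vw,vy,wy
∂2: piv[enq,enw,eqw,esv,esy,nqt,nqv,nsv,nsy,ntv,qwy,tvy] rk=12  ker:nqw
rk∂_2=12

rank∂_2=12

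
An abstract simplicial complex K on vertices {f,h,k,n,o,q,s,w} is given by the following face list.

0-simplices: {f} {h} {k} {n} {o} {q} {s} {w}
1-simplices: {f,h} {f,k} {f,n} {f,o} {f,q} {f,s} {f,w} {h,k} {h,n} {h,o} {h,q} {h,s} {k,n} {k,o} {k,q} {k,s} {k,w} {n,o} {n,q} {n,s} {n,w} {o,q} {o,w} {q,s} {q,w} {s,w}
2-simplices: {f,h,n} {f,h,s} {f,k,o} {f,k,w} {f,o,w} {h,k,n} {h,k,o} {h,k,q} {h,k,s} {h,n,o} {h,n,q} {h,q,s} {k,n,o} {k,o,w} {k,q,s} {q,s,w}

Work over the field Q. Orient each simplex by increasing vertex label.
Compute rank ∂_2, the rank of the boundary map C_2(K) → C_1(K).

rank∂_2=13

n_0=8 n_1=26 n_2=16  [Q]
∂1: piv[fh,fk,fn,fo,fq,fs,fw] rk=7  ker:hk,hn,ho,hq,hs,kn,ko,kq,ks,kw,no,nq,ns,nw,oq,ow,qs,qw,sw
∂2: piv[fhn,fhs,fko,fkw,fow,hkn,hko,hkq,hks,hno,hnq,hqs,qsw] rk=13  ker:kno,kow,kqs
rk∂_2=13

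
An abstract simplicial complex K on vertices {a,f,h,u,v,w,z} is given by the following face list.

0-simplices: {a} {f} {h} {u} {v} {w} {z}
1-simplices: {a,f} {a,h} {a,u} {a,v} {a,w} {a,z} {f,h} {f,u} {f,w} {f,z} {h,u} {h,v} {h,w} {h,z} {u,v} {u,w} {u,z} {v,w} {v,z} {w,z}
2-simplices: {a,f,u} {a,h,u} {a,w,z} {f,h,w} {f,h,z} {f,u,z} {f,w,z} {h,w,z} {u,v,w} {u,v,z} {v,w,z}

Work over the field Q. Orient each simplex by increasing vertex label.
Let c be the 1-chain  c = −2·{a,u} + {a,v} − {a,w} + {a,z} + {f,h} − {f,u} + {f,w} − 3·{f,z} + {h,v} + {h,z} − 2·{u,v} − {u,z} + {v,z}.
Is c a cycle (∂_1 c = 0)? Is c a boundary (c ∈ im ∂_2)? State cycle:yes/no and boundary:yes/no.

cycle:no boundary:no

n_0=7 n_1=20 n_2=11  [Q]
∂1: piv[af,ah,au,av,aw,az] rk=6  ker:fh,fu,fw,fz,hu,hv,hw,hz,uv,uw,uz,vw,vz,wz
∂2: piv[afu,ahu,awz,fhw,fhz,fuz,fwz,uvw,uvz,vwz] rk=10  ker:hwz
∂1c = {a} + 2·{f} − {h} − {v} − {z}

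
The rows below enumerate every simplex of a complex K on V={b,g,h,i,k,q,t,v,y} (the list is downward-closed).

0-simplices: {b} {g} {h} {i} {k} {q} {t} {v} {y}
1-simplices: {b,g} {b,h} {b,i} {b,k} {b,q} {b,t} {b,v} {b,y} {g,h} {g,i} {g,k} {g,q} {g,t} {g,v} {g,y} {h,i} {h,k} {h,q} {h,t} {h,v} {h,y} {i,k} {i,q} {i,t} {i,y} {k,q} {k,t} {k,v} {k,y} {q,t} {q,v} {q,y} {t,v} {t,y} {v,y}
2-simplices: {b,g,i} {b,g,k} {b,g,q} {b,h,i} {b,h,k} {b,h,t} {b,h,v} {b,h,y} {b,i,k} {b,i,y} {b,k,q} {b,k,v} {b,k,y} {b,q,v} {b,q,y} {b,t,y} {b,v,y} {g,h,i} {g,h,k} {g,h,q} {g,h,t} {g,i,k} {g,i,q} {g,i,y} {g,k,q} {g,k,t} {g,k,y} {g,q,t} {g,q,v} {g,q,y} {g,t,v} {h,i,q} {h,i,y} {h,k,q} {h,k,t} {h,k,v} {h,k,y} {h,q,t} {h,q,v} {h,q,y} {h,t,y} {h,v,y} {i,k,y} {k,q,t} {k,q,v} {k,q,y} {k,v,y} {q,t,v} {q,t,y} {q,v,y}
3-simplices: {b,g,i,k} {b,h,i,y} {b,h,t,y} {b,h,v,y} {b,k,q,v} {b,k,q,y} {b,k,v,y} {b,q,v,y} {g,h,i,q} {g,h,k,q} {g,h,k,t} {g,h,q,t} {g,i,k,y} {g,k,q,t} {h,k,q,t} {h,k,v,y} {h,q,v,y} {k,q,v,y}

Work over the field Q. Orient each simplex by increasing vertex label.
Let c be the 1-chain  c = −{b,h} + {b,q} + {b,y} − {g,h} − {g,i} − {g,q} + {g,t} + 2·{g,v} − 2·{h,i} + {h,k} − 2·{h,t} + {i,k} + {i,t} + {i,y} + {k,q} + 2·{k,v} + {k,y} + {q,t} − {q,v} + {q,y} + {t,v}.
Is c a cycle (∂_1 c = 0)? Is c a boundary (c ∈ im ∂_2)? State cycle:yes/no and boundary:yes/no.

cycle:no boundary:no

n_0=9 n_1=35 n_2=50 n_3=18  [Q]
∂1: piv[bg,bh,bi,bk,bq,bt,bv,by] rk=8  ker:gh,gi,gk,gq,gt,gv,gy,hi,hk,hq,ht,hv,hy,ik,iq,it,iy,kq,kt,kv,ky,qt,qv,qy,tv,ty,vy
∂2: piv[bgi,bgk,bgq,bhi,bhk,bht,bhv,bhy,bik,biy,bkq,bkv,bky,bqv,bqy,bty,bvy,ghi,ghq,ght,giq,giy,gkt,gqt,gqv,gtv] rk=26  ker:ghk,gik,gkq,gky,gqy,hiq,hiy,hkq,hkt,hkv,hky,hqt,hqv,hqy,hty,hvy,iky,kqt,kqv,kqy,kvy,qtv,qty,qvy
∂3: piv[bgik,bhiy,bhty,bhvy,bkqv,bkqy,bkvy,bqvy,ghiq,ghkq,ghkt,ghqt,giky,gkqt,hkvy,hqvy] rk=16  ker:hkqt,kqvy
∂1c = −{b} + {h} − 6·{i} − 2·{k} + 4·{v} + 4·{y}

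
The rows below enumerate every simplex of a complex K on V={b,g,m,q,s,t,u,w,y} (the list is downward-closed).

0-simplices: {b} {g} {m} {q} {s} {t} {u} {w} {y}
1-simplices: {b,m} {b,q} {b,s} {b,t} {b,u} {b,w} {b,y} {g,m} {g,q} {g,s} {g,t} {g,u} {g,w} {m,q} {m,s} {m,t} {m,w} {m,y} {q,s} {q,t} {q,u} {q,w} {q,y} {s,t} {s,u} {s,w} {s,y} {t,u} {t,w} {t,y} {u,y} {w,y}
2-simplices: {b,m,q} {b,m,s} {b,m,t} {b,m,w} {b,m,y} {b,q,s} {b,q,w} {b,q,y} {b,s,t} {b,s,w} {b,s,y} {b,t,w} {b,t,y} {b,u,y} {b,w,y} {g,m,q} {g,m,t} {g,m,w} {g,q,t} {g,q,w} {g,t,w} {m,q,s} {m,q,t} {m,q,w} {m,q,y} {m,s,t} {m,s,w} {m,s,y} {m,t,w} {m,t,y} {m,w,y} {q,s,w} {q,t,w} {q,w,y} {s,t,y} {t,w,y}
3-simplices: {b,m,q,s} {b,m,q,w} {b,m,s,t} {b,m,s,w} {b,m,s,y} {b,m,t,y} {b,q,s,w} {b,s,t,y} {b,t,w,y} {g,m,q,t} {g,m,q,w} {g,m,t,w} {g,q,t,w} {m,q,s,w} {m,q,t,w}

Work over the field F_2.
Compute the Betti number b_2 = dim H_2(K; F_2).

n_0=9 n_1=32 n_2=36 n_3=15  [Z2]
∂1: piv[bm,bq,bs,bt,bu,bw,by,gm] rk=8  ker:gq,gs,gt,gu,gw,mq,ms,mt,mw,my,qs,qt,qu,qw,qy,st,su,sw,sy,tu,tw,ty,uy,wy
∂2: piv[bmq,bms,bmt,bmw,bmy,bqs,bqw,bqy,bst,bsw,bsy,btw,bty,buy,bwy,gmq,gmt,gmw,gqt] rk=19  ker:gqw,gtw,mqs,mqt,mqw,mqy,mst,msw,msy,mtw,mty,mwy,qsw,qtw,qwy,sty,twy
∂3: piv[bmqs,bmqw,bmst,bmsw,bmsy,bmty,bqsw,bsty,btwy,gmqt,gmqw,gmtw,gqtw] rk=13  ker:mqsw,mqtw
b_2=(36−19)−13=4

b_2=4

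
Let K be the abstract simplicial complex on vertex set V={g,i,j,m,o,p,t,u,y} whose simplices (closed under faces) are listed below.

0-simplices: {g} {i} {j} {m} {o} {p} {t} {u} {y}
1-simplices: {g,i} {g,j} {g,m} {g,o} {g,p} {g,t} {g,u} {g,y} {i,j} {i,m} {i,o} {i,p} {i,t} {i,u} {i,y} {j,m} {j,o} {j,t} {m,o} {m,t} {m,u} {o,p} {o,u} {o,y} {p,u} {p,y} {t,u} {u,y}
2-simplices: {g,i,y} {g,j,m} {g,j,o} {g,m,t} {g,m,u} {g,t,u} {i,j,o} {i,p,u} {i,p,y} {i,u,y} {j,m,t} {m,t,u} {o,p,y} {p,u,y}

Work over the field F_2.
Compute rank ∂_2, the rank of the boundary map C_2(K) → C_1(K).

n_0=9 n_1=28 n_2=14  [Z2]
∂1: piv[gi,gj,gm,go,gp,gt,gu,gy] rk=8  ker:ij,im,io,ip,it,iu,iy,jm,jo,jt,mo,mt,mu,op,ou,oy,pu,py,tu,uy
∂2: piv[giy,gjm,gjo,gmt,gmu,gtu,ijo,ipu,ipy,iuy,jmt,opy] rk=12  ker:mtu,puy
rk∂_2=12

rank∂_2=12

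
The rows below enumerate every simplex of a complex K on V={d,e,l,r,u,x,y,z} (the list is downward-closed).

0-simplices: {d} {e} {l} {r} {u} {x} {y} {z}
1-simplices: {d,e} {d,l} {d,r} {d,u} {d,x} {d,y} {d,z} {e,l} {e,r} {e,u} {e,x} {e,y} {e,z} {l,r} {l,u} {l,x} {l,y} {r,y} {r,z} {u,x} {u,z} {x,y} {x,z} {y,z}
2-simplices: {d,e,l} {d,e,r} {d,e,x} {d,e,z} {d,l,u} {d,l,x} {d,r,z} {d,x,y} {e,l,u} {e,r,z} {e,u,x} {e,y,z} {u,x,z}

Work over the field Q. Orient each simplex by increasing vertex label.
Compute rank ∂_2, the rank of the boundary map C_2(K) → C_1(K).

n_0=8 n_1=24 n_2=13  [Q]
∂1: piv[de,dl,dr,du,dx,dy,dz] rk=7  ker:el,er,eu,ex,ey,ez,lr,lu,lx,ly,ry,rz,ux,uz,xy,xz,yz
∂2: piv[del,der,dex,dez,dlu,dlx,drz,dxy,elu,eux,eyz,uxz] rk=12  ker:erz
rk∂_2=12

rank∂_2=12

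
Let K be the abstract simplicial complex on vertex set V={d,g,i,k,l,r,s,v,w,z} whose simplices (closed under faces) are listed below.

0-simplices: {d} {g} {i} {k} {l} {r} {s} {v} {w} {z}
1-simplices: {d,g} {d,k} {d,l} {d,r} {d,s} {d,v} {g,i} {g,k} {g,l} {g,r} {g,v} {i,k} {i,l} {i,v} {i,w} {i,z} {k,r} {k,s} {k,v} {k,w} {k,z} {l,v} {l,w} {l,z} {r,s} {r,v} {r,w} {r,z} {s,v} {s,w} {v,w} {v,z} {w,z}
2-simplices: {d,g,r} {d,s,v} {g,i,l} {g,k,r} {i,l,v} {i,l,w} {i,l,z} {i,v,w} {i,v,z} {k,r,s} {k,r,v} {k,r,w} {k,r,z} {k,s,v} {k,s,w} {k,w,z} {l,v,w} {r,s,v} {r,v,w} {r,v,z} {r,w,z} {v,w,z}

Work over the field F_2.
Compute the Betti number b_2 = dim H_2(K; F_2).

n_0=10 n_1=33 n_2=22  [Z2]
∂1: piv[dg,dk,dl,dr,ds,dv,gi,iw,iz] rk=9  ker:gk,gl,gr,gv,ik,il,iv,kr,ks,kv,kw,kz,lv,lw,lz,rs,rv,rw,rz,sv,sw,vw,vz,wz
∂2: piv[dgr,dsv,gil,gkr,ilv,ilw,ilz,ivw,ivz,krs,krv,krw,krz,ksv,ksw,kwz,rvw,rvz] rk=18  ker:lvw,rsv,rwz,vwz
b_2=(22−18)−0=4

b_2=4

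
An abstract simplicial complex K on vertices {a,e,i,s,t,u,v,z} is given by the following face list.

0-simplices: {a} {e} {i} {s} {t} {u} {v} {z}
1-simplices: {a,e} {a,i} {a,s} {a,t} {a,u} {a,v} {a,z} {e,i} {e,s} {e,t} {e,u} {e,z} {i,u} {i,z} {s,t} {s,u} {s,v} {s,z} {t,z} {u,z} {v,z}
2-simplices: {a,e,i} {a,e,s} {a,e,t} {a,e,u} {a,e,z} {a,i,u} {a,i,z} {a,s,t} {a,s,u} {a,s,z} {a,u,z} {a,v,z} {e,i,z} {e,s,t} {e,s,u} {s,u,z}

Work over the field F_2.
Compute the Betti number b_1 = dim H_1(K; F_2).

b_1=2

n_0=8 n_1=21 n_2=16  [Z2]
∂1: piv[ae,ai,as,at,au,av,az] rk=7  ker:ei,es,et,eu,ez,iu,iz,st,su,sv,sz,tz,uz,vz
∂2: piv[aei,aes,aet,aeu,aez,aiu,aiz,ast,asu,asz,auz,avz] rk=12  ker:eiz,est,esu,suz
b_1=(21−7)−12=2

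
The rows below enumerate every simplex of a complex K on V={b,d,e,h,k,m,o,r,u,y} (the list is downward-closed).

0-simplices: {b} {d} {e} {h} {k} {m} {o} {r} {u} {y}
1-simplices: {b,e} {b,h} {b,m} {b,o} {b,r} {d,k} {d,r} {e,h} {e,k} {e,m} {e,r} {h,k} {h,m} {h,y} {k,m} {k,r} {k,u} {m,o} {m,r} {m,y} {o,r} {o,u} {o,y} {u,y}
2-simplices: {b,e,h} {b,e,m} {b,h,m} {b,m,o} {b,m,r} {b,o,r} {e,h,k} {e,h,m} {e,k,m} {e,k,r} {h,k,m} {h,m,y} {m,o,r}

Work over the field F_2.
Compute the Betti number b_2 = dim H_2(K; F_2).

n_0=10 n_1=24 n_2=13  [Z2]
∂1: piv[be,bh,bm,bo,br,dk,dr,hy,ku] rk=9  ker:eh,ek,em,er,hk,hm,km,kr,mo,mr,my,or,ou,oy,uy
∂2: piv[beh,bem,bhm,bmo,bmr,bor,ehk,ekm,ekr,hmy] rk=10  ker:ehm,hkm,mor
b_2=(13−10)−0=3

b_2=3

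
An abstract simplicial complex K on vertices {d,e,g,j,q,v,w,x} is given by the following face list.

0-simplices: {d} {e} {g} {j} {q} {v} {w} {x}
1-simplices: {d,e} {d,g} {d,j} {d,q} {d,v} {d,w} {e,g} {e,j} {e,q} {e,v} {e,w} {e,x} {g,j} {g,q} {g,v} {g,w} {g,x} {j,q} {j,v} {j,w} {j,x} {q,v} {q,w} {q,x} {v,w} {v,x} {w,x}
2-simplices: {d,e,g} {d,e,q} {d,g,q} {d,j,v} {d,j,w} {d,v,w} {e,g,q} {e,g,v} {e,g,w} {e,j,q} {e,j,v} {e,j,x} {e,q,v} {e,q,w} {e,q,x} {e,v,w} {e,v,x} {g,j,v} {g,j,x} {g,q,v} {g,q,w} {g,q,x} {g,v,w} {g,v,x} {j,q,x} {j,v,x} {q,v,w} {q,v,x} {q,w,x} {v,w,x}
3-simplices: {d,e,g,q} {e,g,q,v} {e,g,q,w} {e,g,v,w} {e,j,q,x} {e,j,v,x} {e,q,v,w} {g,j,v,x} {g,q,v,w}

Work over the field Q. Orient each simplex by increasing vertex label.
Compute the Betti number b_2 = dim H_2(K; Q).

n_0=8 n_1=27 n_2=30 n_3=9  [Q]
∂1: piv[de,dg,dj,dq,dv,dw,ex] rk=7  ker:eg,ej,eq,ev,ew,gj,gq,gv,gw,gx,jq,jv,jw,jx,qv,qw,qx,vw,vx,wx
∂2: piv[deg,deq,dgq,djv,djw,dvw,egv,egw,ejq,ejv,ejx,eqv,eqw,eqx,evw,evx,gjv,gjx,qwx] rk=19  ker:egq,gqv,gqw,gqx,gvw,gvx,jqx,jvx,qvw,qvx,vwx
∂3: piv[degq,egqv,egqw,egvw,ejqx,ejvx,eqvw,gjvx] rk=8  ker:gqvw
b_2=(30−19)−8=3

b_2=3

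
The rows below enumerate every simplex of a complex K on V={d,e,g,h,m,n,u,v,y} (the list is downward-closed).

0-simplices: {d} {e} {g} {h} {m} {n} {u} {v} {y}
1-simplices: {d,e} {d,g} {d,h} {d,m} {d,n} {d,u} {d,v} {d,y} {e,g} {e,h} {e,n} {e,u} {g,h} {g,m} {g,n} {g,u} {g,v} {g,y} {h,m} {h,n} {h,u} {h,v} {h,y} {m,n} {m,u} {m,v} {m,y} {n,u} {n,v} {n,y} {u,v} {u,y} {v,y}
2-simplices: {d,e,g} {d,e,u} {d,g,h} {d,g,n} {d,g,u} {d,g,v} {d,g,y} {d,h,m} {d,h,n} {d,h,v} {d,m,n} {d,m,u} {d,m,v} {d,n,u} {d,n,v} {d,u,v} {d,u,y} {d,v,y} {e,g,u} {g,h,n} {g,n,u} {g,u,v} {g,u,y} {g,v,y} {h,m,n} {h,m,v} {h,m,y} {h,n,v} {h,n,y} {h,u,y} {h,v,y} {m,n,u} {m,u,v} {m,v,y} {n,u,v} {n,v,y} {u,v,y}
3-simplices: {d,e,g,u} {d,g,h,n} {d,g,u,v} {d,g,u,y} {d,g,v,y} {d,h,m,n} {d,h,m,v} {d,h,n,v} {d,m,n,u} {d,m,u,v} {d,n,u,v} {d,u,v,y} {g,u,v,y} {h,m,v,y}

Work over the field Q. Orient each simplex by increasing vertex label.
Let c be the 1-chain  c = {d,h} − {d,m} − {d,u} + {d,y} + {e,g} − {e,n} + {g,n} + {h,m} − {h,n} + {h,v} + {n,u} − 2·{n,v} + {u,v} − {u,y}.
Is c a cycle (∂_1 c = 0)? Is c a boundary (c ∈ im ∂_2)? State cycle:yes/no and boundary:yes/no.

cycle:yes boundary:no

n_0=9 n_1=33 n_2=37 n_3=14  [Q]
∂1: piv[de,dg,dh,dm,dn,du,dv,dy] rk=8  ker:eg,eh,en,eu,gh,gm,gn,gu,gv,gy,hm,hn,hu,hv,hy,mn,mu,mv,my,nu,nv,ny,uv,uy,vy
∂2: piv[deg,deu,dgh,dgn,dgu,dgv,dgy,dhm,dhn,dhv,dmn,dmu,dmv,dnu,dnv,duv,duy,dvy,hmy,hny,huy,hvy] rk=22  ker:egu,ghn,gnu,guv,guy,gvy,hmn,hmv,hnv,mnu,muv,mvy,nuv,nvy,uvy
∂3: piv[degu,dghn,dguv,dguy,dgvy,dhmn,dhmv,dhnv,dmnu,dmuv,dnuv,duvy,hmvy] rk=13  ker:guvy
∂1c = 0
c vs im∂2: residual ≠ 0 ⇒ not boundary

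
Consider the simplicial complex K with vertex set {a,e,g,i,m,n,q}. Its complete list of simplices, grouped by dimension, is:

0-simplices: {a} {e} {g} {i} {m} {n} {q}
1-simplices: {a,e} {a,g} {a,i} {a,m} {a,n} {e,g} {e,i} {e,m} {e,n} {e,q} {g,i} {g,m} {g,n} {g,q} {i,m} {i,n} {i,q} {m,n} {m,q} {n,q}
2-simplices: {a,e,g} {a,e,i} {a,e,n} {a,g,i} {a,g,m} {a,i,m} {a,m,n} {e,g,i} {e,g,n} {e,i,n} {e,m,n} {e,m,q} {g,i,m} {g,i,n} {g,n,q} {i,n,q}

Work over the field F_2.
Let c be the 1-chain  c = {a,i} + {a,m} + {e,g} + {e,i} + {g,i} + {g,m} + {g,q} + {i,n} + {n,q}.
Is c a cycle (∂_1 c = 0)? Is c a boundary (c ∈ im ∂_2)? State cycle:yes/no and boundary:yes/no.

cycle:yes boundary:yes

n_0=7 n_1=20 n_2=16  [Z2]
∂1: piv[ae,ag,ai,am,an,eq] rk=6  ker:eg,ei,em,en,gi,gm,gn,gq,im,in,iq,mn,mq,nq
∂2: piv[aeg,aei,aen,agi,agm,aim,amn,egn,ein,emn,emq,gnq,inq] rk=13  ker:egi,gim,gin
∂1c = 0
c vs im∂2: reduces to 0 ⇒ boundary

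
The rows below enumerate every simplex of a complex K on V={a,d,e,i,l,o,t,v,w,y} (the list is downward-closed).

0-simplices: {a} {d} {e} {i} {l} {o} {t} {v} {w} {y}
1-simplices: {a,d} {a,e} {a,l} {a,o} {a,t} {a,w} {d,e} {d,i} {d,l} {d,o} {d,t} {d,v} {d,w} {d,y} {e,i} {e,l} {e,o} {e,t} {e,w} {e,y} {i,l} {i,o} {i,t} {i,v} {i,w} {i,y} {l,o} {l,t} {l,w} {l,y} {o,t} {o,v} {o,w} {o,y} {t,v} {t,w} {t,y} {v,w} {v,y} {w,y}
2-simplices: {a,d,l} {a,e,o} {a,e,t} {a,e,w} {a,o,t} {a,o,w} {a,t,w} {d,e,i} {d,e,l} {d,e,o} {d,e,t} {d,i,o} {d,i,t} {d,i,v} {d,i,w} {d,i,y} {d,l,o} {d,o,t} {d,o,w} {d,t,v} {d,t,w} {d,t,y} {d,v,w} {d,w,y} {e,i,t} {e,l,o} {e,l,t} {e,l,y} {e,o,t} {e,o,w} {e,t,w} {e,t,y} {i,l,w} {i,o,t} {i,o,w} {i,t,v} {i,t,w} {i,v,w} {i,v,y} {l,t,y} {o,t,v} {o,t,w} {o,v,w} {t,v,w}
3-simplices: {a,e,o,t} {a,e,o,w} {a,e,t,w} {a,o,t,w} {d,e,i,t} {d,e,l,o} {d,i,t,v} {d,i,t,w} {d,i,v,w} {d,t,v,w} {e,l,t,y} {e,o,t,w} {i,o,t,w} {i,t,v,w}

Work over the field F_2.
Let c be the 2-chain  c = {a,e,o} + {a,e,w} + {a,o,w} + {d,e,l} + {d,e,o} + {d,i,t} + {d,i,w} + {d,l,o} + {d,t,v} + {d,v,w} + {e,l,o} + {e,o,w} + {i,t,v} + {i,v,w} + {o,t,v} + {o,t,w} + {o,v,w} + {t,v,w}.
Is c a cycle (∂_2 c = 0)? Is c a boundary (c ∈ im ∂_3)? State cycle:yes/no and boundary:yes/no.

n_0=10 n_1=40 n_2=44 n_3=14  [Z2]
∂1: piv[ad,ae,al,ao,at,aw,di,dv,dy] rk=9  ker:de,dl,do,dt,dw,ei,el,eo,et,ew,ey,il,io,it,iv,iw,iy,lo,lt,lw,ly,ot,ov,ow,oy,tv,tw,ty,vw,vy,wy
∂2: piv[adl,aeo,aet,aew,aot,aow,atw,dei,del,deo,det,dio,dit,div,diw,diy,dlo,dow,dtv,dty,dvw,dwy,elt,ely,ety,ilw,ivy,otv] rk=28  ker:dot,dtw,eit,elo,eot,eow,etw,iot,iow,itv,itw,ivw,lty,otw,ovw,tvw
∂3: piv[aeot,aeow,aetw,aotw,deit,delo,ditv,ditw,divw,dtvw,elty,iotw] rk=12  ker:eotw,itvw
∂2c = 0
c vs im∂3: residual ≠ 0 ⇒ not boundary

cycle:yes boundary:no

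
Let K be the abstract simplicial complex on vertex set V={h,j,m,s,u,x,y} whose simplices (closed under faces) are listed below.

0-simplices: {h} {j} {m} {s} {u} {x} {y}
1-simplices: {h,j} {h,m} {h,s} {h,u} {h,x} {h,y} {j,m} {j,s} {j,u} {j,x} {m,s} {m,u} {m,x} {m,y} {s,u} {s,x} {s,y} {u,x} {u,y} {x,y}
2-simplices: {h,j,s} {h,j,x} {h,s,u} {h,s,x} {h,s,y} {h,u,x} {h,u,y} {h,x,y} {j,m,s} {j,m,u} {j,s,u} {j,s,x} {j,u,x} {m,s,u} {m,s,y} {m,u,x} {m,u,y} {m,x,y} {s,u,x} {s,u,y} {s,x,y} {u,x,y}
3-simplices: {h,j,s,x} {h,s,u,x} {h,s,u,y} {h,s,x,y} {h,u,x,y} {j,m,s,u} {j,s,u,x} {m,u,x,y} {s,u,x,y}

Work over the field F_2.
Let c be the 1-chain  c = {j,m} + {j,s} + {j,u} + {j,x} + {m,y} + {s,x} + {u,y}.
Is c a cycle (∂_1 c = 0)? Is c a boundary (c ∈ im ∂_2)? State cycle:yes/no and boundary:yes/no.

n_0=7 n_1=20 n_2=22 n_3=9  [Z2]
∂1: piv[hj,hm,hs,hu,hx,hy] rk=6  ker:jm,js,ju,jx,ms,mu,mx,my,su,sx,sy,ux,uy,xy
∂2: piv[hjs,hjx,hsu,hsx,hsy,hux,huy,hxy,jms,jmu,jsu,msy,mux] rk=13  ker:jsx,jux,msu,muy,mxy,sux,suy,sxy,uxy
∂3: piv[hjsx,hsux,hsuy,hsxy,huxy,jmsu,jsux,muxy] rk=8  ker:suxy
∂1c = 0
c vs im∂2: reduces to 0 ⇒ boundary

cycle:yes boundary:yes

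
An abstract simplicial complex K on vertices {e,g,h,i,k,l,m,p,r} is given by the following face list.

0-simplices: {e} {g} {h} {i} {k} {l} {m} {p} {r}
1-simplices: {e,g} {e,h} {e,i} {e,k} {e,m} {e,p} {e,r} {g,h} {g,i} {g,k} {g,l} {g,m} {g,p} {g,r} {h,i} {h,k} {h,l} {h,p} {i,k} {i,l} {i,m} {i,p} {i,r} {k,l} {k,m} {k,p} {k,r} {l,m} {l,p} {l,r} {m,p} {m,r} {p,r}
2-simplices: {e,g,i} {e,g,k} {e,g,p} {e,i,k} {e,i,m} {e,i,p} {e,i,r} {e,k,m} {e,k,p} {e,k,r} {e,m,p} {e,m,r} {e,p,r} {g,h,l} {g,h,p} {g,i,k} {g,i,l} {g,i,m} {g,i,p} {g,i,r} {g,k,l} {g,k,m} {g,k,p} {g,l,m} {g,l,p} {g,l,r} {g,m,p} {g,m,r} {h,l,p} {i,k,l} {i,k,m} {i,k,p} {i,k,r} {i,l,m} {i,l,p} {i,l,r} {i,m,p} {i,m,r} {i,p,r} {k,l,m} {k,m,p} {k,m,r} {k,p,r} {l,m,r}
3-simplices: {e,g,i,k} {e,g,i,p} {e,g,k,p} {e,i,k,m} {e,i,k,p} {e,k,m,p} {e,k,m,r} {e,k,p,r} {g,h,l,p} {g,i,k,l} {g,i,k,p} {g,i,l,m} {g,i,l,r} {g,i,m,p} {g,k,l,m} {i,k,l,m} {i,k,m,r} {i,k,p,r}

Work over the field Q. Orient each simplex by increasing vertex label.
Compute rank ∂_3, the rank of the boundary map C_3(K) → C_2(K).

rank∂_3=17

n_0=9 n_1=33 n_2=44 n_3=18  [Q]
∂1: piv[eg,eh,ei,ek,em,ep,er,gl] rk=8  ker:gh,gi,gk,gm,gp,gr,hi,hk,hl,hp,ik,il,im,ip,ir,kl,km,kp,kr,lm,lp,lr,mp,mr,pr
∂2: piv[egi,egk,egp,eik,eim,eip,eir,ekm,ekp,ekr,emp,emr,epr,ghl,ghp,gil,gim,gir,gkl,glm,glp,glr] rk=22  ker:gik,gip,gkm,gkp,gmp,gmr,hlp,ikl,ikm,ikp,ikr,ilm,ilp,ilr,imp,imr,ipr,klm,kmp,kmr,kpr,lmr
∂3: piv[egik,egip,egkp,eikm,eikp,ekmp,ekmr,ekpr,ghlp,gikl,gilm,gilr,gimp,gklm,iklm,ikmr,ikpr] rk=17  ker:gikp
rk∂_3=17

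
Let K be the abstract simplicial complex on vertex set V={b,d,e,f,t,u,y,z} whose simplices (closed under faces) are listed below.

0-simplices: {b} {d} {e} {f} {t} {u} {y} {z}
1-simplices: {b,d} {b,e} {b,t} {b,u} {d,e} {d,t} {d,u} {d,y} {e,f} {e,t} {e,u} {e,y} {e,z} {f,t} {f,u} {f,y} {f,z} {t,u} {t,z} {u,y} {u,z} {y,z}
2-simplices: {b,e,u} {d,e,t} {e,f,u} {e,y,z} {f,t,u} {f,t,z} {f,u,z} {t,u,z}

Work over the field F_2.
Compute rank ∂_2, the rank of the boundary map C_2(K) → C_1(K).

rank∂_2=7

n_0=8 n_1=22 n_2=8  [Z2]
∂1: piv[bd,be,bt,bu,dy,ef,ez] rk=7  ker:de,dt,du,et,eu,ey,ft,fu,fy,fz,tu,tz,uy,uz,yz
∂2: piv[beu,det,efu,eyz,ftu,ftz,fuz] rk=7  ker:tuz
rk∂_2=7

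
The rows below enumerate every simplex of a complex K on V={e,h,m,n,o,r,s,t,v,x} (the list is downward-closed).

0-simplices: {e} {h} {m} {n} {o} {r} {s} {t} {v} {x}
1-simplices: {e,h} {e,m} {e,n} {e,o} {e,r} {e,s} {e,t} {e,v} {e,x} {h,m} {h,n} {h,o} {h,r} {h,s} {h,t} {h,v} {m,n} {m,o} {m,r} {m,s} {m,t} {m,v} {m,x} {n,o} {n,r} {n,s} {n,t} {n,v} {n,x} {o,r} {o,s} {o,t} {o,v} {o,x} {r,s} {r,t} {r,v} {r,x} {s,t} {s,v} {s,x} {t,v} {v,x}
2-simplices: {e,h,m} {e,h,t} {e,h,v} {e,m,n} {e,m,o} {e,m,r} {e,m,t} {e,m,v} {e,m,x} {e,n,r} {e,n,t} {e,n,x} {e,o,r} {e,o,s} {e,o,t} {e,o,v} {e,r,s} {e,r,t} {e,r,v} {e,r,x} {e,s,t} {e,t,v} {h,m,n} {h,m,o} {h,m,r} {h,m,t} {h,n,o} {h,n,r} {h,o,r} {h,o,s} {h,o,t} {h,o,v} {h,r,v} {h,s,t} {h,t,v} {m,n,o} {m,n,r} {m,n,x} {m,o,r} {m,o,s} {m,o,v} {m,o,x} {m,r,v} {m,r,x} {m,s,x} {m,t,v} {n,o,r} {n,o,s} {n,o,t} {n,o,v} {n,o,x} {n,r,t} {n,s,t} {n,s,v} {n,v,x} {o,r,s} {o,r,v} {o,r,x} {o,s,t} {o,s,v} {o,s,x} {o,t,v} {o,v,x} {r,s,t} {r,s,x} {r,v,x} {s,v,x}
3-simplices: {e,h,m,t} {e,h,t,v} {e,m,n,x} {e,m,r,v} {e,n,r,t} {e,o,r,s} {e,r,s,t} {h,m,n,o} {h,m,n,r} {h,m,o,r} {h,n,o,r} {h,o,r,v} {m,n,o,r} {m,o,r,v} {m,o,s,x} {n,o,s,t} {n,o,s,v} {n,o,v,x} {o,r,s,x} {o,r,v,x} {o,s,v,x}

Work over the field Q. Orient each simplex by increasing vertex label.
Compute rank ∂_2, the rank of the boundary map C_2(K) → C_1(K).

rank∂_2=34

n_0=10 n_1=43 n_2=67 n_3=21  [Q]
∂1: piv[eh,em,en,eo,er,es,et,ev,ex] rk=9  ker:hm,hn,ho,hr,hs,ht,hv,mn,mo,mr,ms,mt,mv,mx,no,nr,ns,nt,nv,nx,or,os,ot,ov,ox,rs,rt,rv,rx,st,sv,sx,tv,vx
∂2: piv[ehm,eht,ehv,emn,emo,emr,emt,emv,emx,enr,ent,enx,eor,eos,eot,eov,ers,ert,erv,erx,est,etv,hmn,hmo,hmr,hno,hos,mos,mox,msx,nos,nov,nsv,nvx] rk=34  ker:hmt,hnr,hor,hot,hov,hrv,hst,htv,mno,mnr,mnx,mor,mov,mrv,mrx,mtv,nor,not,nox,nrt,nst,ors,orv,orx,ost,osv,osx,otv,ovx,rst,rsx,rvx,svx
∂3: piv[ehmt,ehtv,emnx,emrv,enrt,eors,erst,hmno,hmnr,hmor,hnor,horv,morv,mosx,nost,nosv,novx,orsx,orvx,osvx] rk=20  ker:mnor
rk∂_2=34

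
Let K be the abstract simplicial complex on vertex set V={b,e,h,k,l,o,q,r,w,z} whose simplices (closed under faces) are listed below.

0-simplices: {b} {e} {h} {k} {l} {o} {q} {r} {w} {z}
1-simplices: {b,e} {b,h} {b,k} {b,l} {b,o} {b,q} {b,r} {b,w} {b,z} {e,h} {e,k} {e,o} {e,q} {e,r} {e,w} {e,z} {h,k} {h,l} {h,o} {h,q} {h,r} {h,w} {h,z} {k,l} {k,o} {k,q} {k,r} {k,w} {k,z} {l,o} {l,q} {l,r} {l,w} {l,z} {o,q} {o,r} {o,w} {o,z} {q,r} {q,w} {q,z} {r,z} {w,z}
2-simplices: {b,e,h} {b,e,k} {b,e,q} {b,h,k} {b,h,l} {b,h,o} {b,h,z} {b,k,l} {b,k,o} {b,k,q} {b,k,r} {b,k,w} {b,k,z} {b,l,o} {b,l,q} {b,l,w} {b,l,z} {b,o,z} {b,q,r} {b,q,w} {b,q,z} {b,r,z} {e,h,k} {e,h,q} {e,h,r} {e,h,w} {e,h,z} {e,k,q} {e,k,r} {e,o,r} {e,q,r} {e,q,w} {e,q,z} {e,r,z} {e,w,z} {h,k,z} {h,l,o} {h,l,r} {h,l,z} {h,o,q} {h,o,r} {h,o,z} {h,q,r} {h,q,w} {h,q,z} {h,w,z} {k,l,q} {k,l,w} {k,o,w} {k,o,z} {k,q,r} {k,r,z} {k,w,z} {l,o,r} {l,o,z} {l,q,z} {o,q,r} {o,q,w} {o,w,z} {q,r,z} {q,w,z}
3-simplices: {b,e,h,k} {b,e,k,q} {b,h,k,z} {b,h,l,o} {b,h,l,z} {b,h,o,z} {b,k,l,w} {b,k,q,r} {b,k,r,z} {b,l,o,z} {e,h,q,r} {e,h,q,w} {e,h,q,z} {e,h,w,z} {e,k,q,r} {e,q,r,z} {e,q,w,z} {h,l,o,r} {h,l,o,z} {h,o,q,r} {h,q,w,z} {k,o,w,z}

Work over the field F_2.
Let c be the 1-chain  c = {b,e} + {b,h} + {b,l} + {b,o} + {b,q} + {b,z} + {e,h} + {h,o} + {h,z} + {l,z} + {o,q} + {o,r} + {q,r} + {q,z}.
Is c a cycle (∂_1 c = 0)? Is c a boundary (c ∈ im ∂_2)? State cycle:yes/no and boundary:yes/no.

n_0=10 n_1=43 n_2=61 n_3=22  [Z2]
∂1: piv[be,bh,bk,bl,bo,bq,br,bw,bz] rk=9  ker:eh,ek,eo,eq,er,ew,ez,hk,hl,ho,hq,hr,hw,hz,kl,ko,kq,kr,kw,kz,lo,lq,lr,lw,lz,oq,or,ow,oz,qr,qw,qz,rz,wz
∂2: piv[beh,bek,beq,bhk,bhl,bho,bhz,bkl,bko,bkq,bkr,bkw,bkz,blo,blq,blw,blz,boz,bqr,bqw,bqz,brz,ehq,ehr,ehw,ehz,ekr,eor,eqw,ewz,hlr,hoq,hor,kow] rk=34  ker:ehk,ekq,eqr,eqz,erz,hkz,hlo,hlz,hoz,hqr,hqw,hqz,hwz,klq,klw,koz,kqr,krz,kwz,lor,loz,lqz,oqr,oqw,owz,qrz,qwz
∂3: piv[behk,bekq,bhkz,bhlo,bhlz,bhoz,bklw,bkqr,bkrz,bloz,ehqr,ehqw,ehqz,ehwz,ekqr,eqrz,eqwz,hlor,hoqr,kowz] rk=20  ker:hloz,hqwz
∂1c = 0
c vs im∂2: reduces to 0 ⇒ boundary

cycle:yes boundary:yes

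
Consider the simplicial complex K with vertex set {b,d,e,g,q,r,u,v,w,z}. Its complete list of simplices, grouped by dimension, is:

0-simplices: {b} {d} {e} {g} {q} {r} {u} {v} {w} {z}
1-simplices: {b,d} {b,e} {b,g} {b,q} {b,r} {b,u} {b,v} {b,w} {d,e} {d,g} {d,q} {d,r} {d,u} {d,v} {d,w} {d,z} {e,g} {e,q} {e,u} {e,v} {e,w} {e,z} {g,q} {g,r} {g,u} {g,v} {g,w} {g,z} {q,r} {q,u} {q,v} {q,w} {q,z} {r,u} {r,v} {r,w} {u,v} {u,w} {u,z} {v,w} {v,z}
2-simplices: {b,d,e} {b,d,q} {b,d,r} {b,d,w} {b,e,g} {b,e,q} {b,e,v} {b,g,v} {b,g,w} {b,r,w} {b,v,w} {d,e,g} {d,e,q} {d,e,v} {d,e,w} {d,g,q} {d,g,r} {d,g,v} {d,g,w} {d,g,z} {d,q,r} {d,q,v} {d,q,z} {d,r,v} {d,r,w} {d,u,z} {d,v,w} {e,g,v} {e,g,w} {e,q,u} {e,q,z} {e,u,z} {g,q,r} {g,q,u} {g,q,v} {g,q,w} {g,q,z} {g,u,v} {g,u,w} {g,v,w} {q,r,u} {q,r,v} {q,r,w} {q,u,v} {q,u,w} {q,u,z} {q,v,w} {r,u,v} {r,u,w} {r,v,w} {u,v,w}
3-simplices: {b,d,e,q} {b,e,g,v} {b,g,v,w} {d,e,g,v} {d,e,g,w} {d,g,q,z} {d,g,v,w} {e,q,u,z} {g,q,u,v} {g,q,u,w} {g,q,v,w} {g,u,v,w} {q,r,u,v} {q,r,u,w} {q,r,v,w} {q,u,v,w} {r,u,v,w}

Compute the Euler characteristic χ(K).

n_0=10 n_1=41 n_2=51 n_3=17
χ=+10−41+51−17=3

χ(K)=3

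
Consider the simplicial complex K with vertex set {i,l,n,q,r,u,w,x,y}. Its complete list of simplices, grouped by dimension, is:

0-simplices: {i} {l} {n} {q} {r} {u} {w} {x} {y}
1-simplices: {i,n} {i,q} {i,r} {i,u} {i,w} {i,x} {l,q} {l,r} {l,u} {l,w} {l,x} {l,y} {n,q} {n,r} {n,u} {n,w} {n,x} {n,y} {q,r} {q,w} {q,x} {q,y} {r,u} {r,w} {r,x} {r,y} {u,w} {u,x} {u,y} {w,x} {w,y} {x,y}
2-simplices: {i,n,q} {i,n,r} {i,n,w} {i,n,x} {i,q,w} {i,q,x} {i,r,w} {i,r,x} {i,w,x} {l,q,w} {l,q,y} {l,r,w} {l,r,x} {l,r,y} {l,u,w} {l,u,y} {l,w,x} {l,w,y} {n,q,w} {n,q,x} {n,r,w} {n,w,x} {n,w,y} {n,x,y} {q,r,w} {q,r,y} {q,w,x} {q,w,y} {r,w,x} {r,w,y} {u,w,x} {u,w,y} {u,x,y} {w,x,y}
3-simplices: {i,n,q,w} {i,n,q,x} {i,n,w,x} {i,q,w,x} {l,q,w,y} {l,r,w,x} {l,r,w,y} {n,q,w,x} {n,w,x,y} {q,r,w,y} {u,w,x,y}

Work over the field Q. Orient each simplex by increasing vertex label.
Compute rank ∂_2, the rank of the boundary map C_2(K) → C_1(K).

rank∂_2=21

n_0=9 n_1=32 n_2=34 n_3=11  [Q]
∂1: piv[in,iq,ir,iu,iw,ix,lq,ly] rk=8  ker:lr,lu,lw,lx,nq,nr,nu,nw,nx,ny,qr,qw,qx,qy,ru,rw,rx,ry,uw,ux,uy,wx,wy,xy
∂2: piv[inq,inr,inw,inx,iqw,iqx,irw,irx,iwx,lqw,lqy,lrw,lrx,lry,luw,luy,lwy,nwy,nxy,qrw,uwx] rk=21  ker:lwx,nqw,nqx,nrw,nwx,qry,qwx,qwy,rwx,rwy,uwy,uxy,wxy
∂3: piv[inqw,inqx,inwx,iqwx,lqwy,lrwx,lrwy,nwxy,qrwy,uwxy] rk=10  ker:nqwx
rk∂_2=21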